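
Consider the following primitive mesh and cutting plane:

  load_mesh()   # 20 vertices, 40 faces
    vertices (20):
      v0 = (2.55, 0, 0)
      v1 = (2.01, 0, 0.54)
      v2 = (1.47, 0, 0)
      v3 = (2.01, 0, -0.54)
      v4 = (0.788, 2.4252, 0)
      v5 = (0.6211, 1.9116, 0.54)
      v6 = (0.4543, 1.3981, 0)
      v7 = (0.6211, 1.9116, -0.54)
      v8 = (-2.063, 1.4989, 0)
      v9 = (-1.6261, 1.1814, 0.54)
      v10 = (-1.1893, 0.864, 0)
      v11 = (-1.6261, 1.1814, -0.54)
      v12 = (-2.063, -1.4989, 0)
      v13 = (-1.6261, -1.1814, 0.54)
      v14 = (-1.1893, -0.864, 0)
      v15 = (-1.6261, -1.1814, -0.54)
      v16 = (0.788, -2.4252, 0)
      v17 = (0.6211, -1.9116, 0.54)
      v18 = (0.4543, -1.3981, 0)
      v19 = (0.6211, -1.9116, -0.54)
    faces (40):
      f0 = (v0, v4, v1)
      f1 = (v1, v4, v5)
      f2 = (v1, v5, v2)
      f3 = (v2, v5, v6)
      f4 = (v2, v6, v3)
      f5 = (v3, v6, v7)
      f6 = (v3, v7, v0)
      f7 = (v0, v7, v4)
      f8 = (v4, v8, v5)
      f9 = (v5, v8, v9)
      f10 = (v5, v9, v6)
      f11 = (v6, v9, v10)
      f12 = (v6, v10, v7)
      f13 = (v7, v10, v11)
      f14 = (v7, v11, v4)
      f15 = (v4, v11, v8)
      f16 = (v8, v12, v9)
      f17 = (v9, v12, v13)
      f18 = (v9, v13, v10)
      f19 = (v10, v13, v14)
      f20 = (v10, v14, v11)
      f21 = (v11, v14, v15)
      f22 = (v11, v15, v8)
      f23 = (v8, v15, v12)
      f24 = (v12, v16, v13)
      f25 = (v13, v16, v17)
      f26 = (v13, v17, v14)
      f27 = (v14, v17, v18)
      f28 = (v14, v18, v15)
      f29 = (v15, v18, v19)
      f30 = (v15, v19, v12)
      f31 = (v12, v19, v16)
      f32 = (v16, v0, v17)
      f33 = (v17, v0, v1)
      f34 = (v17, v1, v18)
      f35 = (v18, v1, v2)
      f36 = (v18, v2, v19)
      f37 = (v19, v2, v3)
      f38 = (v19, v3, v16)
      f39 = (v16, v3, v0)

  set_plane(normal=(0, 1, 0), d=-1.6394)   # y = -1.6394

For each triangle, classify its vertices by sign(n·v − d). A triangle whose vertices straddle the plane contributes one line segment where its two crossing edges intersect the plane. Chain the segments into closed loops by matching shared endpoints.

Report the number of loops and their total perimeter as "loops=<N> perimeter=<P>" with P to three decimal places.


Straddling triangles (14 of 40):
  (v12,v16,v13) [+-+] → (-1.63056, -1.6394, 0)–(-0.737165, -1.6394, 0.341158)  len=0.9563
  (v13,v16,v17) [+--] → (-0.737165, -1.6394, 0.341158)–(-0.216599, -1.6394, 0.54)  len=0.5572
  (v13,v17,v14) [+-+] → (-0.216599, -1.6394, 0.54)–(0.1507, -1.6394, 0.399691)  len=0.3932
  (v14,v17,v18) [+-+] → (0.1507, -1.6394, 0.399691)–(0.532681, -1.6394, 0.253753)  len=0.4089
  (v15,v18,v19) [++-] → (0.532681, -1.6394, -0.253753)–(-0.216599, -1.6394, -0.54)  len=0.8021
  (v15,v19,v12) [+-+] → (-0.216599, -1.6394, -0.54)–(-1.14922, -1.6394, -0.183838)  len=0.9983
  (v12,v19,v16) [+--] → (-1.14922, -1.6394, -0.183838)–(-1.63056, -1.6394, 0)  len=0.5153
  (v16,v0,v17) [-+-] → (1.35891, -1.6394, 0)–(0.895763, -1.6394, 0.463107)  len=0.6550
  (v17,v0,v1) [-++] → (0.895763, -1.6394, 0.463107)–(0.818871, -1.6394, 0.54)  len=0.1087
  (v17,v1,v18) [-++] → (0.818871, -1.6394, 0.54)–(0.532681, -1.6394, 0.253753)  len=0.4048
  (v18,v2,v19) [++-] → (0.741978, -1.6394, -0.463107)–(0.532681, -1.6394, -0.253753)  len=0.2960
  (v19,v2,v3) [-++] → (0.741978, -1.6394, -0.463107)–(0.818871, -1.6394, -0.54)  len=0.1087
  (v19,v3,v16) [-+-] → (0.818871, -1.6394, -0.54)–(1.18395, -1.6394, -0.174968)  len=0.5163
  (v16,v3,v0) [-++] → (1.18395, -1.6394, -0.174968)–(1.35891, -1.6394, 0)  len=0.2474

Chained into 1 loop(s):
  loop 1: 14 segments, perimeter = 6.9683
Total perimeter = 6.968

loops=1 perimeter=6.968


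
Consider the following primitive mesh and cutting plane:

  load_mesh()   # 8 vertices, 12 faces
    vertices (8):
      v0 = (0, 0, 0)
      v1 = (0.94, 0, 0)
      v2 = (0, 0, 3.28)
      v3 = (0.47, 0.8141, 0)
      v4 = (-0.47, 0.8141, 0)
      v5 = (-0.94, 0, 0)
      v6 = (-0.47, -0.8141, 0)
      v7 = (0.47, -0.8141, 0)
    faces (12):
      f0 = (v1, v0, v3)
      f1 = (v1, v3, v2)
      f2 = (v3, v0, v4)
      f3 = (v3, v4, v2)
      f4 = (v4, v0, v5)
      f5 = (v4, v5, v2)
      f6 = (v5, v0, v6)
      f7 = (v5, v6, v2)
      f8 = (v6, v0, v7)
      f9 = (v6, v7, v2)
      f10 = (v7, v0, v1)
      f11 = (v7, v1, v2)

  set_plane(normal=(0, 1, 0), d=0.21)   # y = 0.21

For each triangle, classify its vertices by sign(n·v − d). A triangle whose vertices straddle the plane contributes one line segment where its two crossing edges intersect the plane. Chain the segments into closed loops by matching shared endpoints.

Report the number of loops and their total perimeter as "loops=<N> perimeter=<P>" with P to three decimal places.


Straddling triangles (6 of 12):
  (v1,v0,v3) [--+] → (0.121238, 0.21, 0)–(0.818762, 0.21, 0)  len=0.6975
  (v1,v3,v2) [-+-] → (0.818762, 0.21, 0)–(0.121238, 0.21, 2.43391)  len=2.5319
  (v3,v0,v4) [+-+] → (0.121238, 0.21, 0)–(-0.121238, 0.21, 0)  len=0.2425
  (v3,v4,v2) [++-] → (-0.121238, 0.21, 2.43391)–(0.121238, 0.21, 2.43391)  len=0.2425
  (v4,v0,v5) [+--] → (-0.121238, 0.21, 0)–(-0.818762, 0.21, 0)  len=0.6975
  (v4,v5,v2) [+--] → (-0.818762, 0.21, 0)–(-0.121238, 0.21, 2.43391)  len=2.5319

Chained into 1 loop(s):
  loop 1: 6 segments, perimeter = 6.9438
Total perimeter = 6.944

loops=1 perimeter=6.944


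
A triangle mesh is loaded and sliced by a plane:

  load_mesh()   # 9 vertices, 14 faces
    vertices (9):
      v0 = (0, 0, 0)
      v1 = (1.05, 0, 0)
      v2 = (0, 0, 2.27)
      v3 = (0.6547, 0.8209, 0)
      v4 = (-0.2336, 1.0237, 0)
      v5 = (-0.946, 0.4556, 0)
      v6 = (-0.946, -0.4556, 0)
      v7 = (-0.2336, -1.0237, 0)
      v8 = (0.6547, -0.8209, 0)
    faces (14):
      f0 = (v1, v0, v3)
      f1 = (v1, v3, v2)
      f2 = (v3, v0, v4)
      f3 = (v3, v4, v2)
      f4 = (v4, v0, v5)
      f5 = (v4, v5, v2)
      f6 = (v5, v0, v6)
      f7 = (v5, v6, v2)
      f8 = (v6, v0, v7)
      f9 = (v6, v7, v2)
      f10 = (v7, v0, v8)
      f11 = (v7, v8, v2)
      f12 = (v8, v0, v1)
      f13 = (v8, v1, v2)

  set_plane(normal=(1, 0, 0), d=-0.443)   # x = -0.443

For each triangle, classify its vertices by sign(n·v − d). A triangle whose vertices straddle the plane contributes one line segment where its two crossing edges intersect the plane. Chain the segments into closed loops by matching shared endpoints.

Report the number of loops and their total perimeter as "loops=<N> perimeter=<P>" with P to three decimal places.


Straddling triangles (6 of 14):
  (v4,v0,v5) [++-] → (-0.443, 0.213352, 0)–(-0.443, 0.856715, 0)  len=0.6434
  (v4,v5,v2) [+-+] → (-0.443, 0.856715, 0)–(-0.443, 0.213352, 1.20699)  len=1.3677
  (v5,v0,v6) [-+-] → (-0.443, 0.213352, 0)–(-0.443, -0.213352, 0)  len=0.4267
  (v5,v6,v2) [--+] → (-0.443, -0.213352, 1.20699)–(-0.443, 0.213352, 1.20699)  len=0.4267
  (v6,v0,v7) [-++] → (-0.443, -0.213352, 0)–(-0.443, -0.856715, 0)  len=0.6434
  (v6,v7,v2) [-++] → (-0.443, -0.856715, 0)–(-0.443, -0.213352, 1.20699)  len=1.3677

Chained into 1 loop(s):
  loop 1: 6 segments, perimeter = 4.8756
Total perimeter = 4.876

loops=1 perimeter=4.876


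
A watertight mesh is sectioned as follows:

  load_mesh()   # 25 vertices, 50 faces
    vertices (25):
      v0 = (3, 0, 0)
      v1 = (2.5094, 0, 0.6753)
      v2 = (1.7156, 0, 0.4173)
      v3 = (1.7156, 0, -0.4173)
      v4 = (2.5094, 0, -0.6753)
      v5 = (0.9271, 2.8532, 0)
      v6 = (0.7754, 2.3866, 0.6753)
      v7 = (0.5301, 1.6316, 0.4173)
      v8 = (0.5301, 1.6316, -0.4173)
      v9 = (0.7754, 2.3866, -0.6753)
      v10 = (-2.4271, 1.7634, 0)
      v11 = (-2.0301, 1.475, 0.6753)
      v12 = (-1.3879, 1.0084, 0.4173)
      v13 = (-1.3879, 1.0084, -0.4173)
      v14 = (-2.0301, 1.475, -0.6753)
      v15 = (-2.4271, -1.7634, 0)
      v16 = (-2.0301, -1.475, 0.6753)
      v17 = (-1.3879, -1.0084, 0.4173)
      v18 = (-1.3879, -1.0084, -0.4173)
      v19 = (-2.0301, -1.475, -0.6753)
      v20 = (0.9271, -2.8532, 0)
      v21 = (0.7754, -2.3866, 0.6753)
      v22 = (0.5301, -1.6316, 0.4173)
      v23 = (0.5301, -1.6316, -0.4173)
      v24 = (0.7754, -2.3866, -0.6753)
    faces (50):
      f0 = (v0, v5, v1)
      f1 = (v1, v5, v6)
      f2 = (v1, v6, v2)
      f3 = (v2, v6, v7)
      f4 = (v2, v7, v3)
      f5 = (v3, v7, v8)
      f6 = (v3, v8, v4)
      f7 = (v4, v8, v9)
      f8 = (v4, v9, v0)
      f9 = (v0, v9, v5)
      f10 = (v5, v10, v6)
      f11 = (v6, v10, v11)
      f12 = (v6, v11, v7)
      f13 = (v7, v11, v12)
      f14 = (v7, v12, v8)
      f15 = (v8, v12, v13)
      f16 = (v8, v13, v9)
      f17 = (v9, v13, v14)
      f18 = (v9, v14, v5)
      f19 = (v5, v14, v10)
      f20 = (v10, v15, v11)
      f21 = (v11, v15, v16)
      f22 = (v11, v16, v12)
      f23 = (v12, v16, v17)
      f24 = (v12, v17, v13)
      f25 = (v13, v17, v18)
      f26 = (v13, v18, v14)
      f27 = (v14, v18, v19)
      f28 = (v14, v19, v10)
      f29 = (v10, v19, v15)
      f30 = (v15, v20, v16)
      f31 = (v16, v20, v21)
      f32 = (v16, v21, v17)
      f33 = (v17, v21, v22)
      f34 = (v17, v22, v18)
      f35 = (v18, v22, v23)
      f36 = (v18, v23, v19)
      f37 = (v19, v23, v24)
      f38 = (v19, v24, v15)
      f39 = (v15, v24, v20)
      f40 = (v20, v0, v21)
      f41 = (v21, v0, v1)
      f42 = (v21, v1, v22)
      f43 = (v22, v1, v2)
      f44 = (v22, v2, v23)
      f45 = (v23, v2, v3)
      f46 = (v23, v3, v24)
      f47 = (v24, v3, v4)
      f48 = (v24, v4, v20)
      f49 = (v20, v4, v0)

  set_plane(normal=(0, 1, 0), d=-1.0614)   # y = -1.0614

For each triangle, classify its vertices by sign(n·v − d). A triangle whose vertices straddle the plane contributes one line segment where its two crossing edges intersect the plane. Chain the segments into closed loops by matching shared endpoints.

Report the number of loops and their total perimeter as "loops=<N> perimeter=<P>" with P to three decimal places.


loops=2 perimeter=8.277

Straddling triangles (22 of 50):
  (v10,v15,v11) [+-+] → (-2.4271, -1.0614, 0)–(-2.34104, -1.0614, 0.146387)  len=0.1698
  (v11,v15,v16) [+--] → (-2.34104, -1.0614, 0.146387)–(-2.0301, -1.0614, 0.6753)  len=0.6135
  (v11,v16,v12) [+-+] → (-2.0301, -1.0614, 0.6753)–(-1.92314, -1.0614, 0.632331)  len=0.1153
  (v12,v16,v17) [+-+] → (-1.92314, -1.0614, 0.632331)–(-1.46085, -1.0614, 0.446606)  len=0.4982
  (v14,v18,v19) [++-] → (-1.46085, -1.0614, -0.446606)–(-2.0301, -1.0614, -0.6753)  len=0.6135
  (v14,v19,v10) [+-+] → (-2.0301, -1.0614, -0.6753)–(-2.0808, -1.0614, -0.589052)  len=0.1000
  (v10,v19,v15) [+--] → (-2.0808, -1.0614, -0.589052)–(-2.4271, -1.0614, 0)  len=0.6833
  (v16,v21,v17) [--+] → (-1.30471, -1.0614, 0.427222)–(-1.46085, -1.0614, 0.446606)  len=0.1573
  (v17,v21,v22) [+--] → (-1.30471, -1.0614, 0.427222)–(-1.22478, -1.0614, 0.4173)  len=0.0805
  (v17,v22,v18) [+-+] → (-1.22478, -1.0614, 0.4173)–(-1.22478, -1.0614, -0.346322)  len=0.7636
  (v18,v22,v23) [+--] → (-1.22478, -1.0614, -0.346322)–(-1.22478, -1.0614, -0.4173)  len=0.0710
  (v18,v23,v19) [+--] → (-1.22478, -1.0614, -0.4173)–(-1.46085, -1.0614, -0.446606)  len=0.2379
  (v20,v0,v21) [-+-] → (2.22887, -1.0614, 0)–(2.01065, -1.0614, 0.300328)  len=0.3712
  (v21,v0,v1) [-++] → (2.01065, -1.0614, 0.300328)–(1.73823, -1.0614, 0.6753)  len=0.4635
  (v21,v1,v22) [-+-] → (1.73823, -1.0614, 0.6753)–(1.22181, -1.0614, 0.507464)  len=0.5430
  (v22,v1,v2) [-++] → (1.22181, -1.0614, 0.507464)–(0.9444, -1.0614, 0.4173)  len=0.2917
  (v22,v2,v23) [-+-] → (0.9444, -1.0614, 0.4173)–(0.9444, -1.0614, -0.12563)  len=0.5429
  (v23,v2,v3) [-++] → (0.9444, -1.0614, -0.12563)–(0.9444, -1.0614, -0.4173)  len=0.2917
  (v23,v3,v24) [-+-] → (0.9444, -1.0614, -0.4173)–(1.29746, -1.0614, -0.532041)  len=0.3712
  (v24,v3,v4) [-++] → (1.29746, -1.0614, -0.532041)–(1.73823, -1.0614, -0.6753)  len=0.4635
  (v24,v4,v20) [-+-] → (1.73823, -1.0614, -0.6753)–(1.92078, -1.0614, -0.424086)  len=0.3105
  (v20,v4,v0) [-++] → (1.92078, -1.0614, -0.424086)–(2.22887, -1.0614, 0)  len=0.5242

Chained into 2 loop(s):
  loop 1: 12 segments, perimeter = 4.1040
  loop 2: 10 segments, perimeter = 4.1735
Total perimeter = 8.277


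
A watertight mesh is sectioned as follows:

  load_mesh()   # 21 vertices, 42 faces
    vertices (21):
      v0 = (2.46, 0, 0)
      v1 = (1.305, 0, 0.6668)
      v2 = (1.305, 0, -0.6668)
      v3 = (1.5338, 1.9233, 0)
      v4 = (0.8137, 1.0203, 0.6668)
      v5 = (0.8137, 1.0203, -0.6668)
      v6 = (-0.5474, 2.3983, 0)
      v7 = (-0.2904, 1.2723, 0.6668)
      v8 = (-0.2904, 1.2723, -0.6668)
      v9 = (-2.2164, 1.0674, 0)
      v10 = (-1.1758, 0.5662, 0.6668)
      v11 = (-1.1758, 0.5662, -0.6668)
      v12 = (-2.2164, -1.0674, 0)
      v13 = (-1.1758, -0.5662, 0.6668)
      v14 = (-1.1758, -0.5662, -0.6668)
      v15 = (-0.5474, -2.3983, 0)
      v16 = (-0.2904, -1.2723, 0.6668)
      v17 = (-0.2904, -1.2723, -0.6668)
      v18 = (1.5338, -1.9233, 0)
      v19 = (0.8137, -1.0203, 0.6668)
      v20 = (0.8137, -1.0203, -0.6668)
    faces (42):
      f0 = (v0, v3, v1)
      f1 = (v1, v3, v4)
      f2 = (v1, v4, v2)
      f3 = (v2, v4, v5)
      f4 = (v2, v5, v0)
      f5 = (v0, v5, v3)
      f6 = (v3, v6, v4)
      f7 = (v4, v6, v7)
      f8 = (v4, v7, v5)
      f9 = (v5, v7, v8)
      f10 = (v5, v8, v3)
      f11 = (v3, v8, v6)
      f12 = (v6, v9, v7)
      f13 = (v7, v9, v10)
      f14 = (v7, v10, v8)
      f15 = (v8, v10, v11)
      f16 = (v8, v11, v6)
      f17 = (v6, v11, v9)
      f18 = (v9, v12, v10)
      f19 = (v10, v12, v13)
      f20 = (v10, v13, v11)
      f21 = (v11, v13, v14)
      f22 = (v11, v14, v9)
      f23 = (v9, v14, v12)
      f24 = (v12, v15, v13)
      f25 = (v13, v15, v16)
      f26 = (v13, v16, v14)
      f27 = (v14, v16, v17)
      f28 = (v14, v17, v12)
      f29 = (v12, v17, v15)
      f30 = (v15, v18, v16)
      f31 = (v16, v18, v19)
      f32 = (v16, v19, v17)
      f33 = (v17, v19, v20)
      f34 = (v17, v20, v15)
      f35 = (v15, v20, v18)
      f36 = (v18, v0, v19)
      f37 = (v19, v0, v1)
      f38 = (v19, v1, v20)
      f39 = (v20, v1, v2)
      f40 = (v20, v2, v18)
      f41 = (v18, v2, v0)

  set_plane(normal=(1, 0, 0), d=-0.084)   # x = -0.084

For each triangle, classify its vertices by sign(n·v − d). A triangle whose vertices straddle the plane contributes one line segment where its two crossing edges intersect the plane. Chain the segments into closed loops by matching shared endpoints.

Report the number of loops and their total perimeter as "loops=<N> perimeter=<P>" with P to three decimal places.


loops=2 perimeter=7.701

Straddling triangles (12 of 42):
  (v3,v6,v4) [+-+] → (-0.084, 2.29254, 0)–(-0.084, 1.92915, 0.227019)  len=0.4285
  (v4,v6,v7) [+--] → (-0.084, 1.92915, 0.227019)–(-0.084, 1.22519, 0.6668)  len=0.8300
  (v4,v7,v5) [+-+] → (-0.084, 1.22519, 0.6668)–(-0.084, 1.22519, 0.417497)  len=0.2493
  (v5,v7,v8) [+--] → (-0.084, 1.22519, 0.417497)–(-0.084, 1.22519, -0.6668)  len=1.0843
  (v5,v8,v3) [+-+] → (-0.084, 1.22519, -0.6668)–(-0.084, 1.34596, -0.591355)  len=0.1424
  (v3,v8,v6) [+--] → (-0.084, 1.34596, -0.591355)–(-0.084, 2.29254, 0)  len=1.1161
  (v15,v18,v16) [-+-] → (-0.084, -2.29254, 0)–(-0.084, -1.34596, 0.591355)  len=1.1161
  (v16,v18,v19) [-++] → (-0.084, -1.34596, 0.591355)–(-0.084, -1.22519, 0.6668)  len=0.1424
  (v16,v19,v17) [-+-] → (-0.084, -1.22519, 0.6668)–(-0.084, -1.22519, -0.417497)  len=1.0843
  (v17,v19,v20) [-++] → (-0.084, -1.22519, -0.417497)–(-0.084, -1.22519, -0.6668)  len=0.2493
  (v17,v20,v15) [-+-] → (-0.084, -1.22519, -0.6668)–(-0.084, -1.92915, -0.227019)  len=0.8300
  (v15,v20,v18) [-++] → (-0.084, -1.92915, -0.227019)–(-0.084, -2.29254, 0)  len=0.4285

Chained into 2 loop(s):
  loop 1: 6 segments, perimeter = 3.8506
  loop 2: 6 segments, perimeter = 3.8506
Total perimeter = 7.701


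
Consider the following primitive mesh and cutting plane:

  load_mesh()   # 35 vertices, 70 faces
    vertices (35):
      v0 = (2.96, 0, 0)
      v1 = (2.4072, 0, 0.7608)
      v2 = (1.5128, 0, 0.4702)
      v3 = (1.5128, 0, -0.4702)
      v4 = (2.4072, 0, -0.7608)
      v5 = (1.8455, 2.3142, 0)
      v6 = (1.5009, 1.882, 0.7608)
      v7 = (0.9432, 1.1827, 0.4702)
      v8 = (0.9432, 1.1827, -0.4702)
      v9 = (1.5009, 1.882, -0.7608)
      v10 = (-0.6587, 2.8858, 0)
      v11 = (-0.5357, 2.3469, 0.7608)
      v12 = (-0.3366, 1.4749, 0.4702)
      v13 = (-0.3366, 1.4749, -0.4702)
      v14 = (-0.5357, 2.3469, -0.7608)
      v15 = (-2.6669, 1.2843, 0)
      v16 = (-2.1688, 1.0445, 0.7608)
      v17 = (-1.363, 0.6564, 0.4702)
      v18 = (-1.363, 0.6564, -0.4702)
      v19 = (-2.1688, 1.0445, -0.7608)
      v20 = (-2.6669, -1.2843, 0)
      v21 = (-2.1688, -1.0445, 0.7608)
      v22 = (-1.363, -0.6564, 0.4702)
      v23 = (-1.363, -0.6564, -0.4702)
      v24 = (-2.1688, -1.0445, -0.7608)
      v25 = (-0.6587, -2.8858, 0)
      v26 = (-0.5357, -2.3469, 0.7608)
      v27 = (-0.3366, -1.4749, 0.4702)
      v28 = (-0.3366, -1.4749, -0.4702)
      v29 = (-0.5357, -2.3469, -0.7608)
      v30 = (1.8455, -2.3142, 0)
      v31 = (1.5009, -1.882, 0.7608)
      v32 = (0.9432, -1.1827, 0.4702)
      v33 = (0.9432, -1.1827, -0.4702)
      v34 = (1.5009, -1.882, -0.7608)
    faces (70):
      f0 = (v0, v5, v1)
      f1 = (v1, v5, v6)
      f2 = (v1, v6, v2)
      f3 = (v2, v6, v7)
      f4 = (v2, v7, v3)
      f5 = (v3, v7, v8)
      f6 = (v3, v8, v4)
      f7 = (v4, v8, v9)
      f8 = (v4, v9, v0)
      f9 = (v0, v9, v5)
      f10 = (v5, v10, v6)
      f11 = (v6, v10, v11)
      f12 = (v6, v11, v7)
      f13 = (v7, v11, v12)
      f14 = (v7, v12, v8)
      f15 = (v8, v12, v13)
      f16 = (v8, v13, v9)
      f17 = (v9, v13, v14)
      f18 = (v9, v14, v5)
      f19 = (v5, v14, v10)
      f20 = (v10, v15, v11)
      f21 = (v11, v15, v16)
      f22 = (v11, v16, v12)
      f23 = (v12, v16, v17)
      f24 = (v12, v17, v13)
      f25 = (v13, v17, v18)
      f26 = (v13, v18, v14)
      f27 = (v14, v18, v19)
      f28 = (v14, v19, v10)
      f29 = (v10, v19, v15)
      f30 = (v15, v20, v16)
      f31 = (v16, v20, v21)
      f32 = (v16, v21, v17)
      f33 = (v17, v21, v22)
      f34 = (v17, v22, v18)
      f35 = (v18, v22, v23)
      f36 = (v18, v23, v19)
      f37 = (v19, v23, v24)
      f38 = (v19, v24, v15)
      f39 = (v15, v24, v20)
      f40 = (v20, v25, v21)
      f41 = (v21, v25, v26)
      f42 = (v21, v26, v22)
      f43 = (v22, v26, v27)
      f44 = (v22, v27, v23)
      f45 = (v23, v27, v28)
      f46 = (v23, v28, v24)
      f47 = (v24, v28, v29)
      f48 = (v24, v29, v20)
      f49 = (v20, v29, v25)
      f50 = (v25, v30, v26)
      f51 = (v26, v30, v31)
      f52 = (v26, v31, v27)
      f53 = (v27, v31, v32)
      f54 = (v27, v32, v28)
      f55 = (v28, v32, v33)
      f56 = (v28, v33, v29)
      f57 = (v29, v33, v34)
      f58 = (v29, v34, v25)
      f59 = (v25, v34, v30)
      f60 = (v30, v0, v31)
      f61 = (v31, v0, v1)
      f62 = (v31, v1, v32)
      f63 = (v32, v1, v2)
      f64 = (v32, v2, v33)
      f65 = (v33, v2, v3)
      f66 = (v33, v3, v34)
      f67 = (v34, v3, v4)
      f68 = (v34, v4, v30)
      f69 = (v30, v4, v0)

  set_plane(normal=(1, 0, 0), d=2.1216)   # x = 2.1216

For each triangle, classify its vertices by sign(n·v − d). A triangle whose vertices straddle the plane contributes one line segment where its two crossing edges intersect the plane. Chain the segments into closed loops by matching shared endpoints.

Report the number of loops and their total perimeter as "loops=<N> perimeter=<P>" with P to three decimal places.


loops=1 perimeter=7.909

Straddling triangles (14 of 70):
  (v0,v5,v1) [+-+] → (2.1216, 1.74089, 0)–(2.1216, 1.17667, 0.373966)  len=0.6769
  (v1,v5,v6) [+--] → (2.1216, 1.17667, 0.373966)–(2.1216, 0.59307, 0.7608)  len=0.7002
  (v1,v6,v2) [+--] → (2.1216, 0.59307, 0.7608)–(2.1216, 0, 0.668006)  len=0.6003
  (v3,v8,v4) [--+] → (2.1216, 0.230723, -0.704109)–(2.1216, 0, -0.668006)  len=0.2335
  (v4,v8,v9) [+--] → (2.1216, 0.230723, -0.704109)–(2.1216, 0.59307, -0.7608)  len=0.3668
  (v4,v9,v0) [+-+] → (2.1216, 0.59307, -0.7608)–(2.1216, 1.0814, -0.437156)  len=0.5858
  (v0,v9,v5) [+--] → (2.1216, 1.0814, -0.437156)–(2.1216, 1.74089, 0)  len=0.7912
  (v30,v0,v31) [-+-] → (2.1216, -1.74089, 0)–(2.1216, -1.0814, 0.437156)  len=0.7912
  (v31,v0,v1) [-++] → (2.1216, -1.0814, 0.437156)–(2.1216, -0.59307, 0.7608)  len=0.5858
  (v31,v1,v32) [-+-] → (2.1216, -0.59307, 0.7608)–(2.1216, -0.230723, 0.704109)  len=0.3668
  (v32,v1,v2) [-+-] → (2.1216, -0.230723, 0.704109)–(2.1216, 0, 0.668006)  len=0.2335
  (v34,v3,v4) [--+] → (2.1216, 0, -0.668006)–(2.1216, -0.59307, -0.7608)  len=0.6003
  (v34,v4,v30) [-+-] → (2.1216, -0.59307, -0.7608)–(2.1216, -1.17667, -0.373966)  len=0.7002
  (v30,v4,v0) [-++] → (2.1216, -1.17667, -0.373966)–(2.1216, -1.74089, 0)  len=0.6769

Chained into 1 loop(s):
  loop 1: 14 segments, perimeter = 7.9094
Total perimeter = 7.909


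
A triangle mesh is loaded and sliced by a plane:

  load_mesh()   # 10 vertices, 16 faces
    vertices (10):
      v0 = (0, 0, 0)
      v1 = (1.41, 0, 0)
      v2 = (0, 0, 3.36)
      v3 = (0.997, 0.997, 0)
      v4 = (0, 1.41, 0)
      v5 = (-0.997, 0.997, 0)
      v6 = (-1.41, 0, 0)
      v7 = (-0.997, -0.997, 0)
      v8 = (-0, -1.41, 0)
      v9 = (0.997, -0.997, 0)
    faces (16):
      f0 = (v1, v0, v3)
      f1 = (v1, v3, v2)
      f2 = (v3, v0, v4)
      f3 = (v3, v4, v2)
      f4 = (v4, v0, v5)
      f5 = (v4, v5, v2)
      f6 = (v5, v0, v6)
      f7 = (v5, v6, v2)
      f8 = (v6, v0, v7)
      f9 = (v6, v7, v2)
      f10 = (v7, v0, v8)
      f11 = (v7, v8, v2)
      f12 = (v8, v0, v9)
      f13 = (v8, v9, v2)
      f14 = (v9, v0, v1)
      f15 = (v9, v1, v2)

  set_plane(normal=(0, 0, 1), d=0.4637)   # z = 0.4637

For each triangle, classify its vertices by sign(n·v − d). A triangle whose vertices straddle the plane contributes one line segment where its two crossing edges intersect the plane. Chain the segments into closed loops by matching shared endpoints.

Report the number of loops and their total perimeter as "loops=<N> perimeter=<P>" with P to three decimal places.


loops=1 perimeter=7.442

Straddling triangles (8 of 16):
  (v1,v3,v2) [--+] → (0.859408, 0.859408, 0.4637)–(1.21541, 0, 0.4637)  len=0.9302
  (v3,v4,v2) [--+] → (0, 1.21541, 0.4637)–(0.859408, 0.859408, 0.4637)  len=0.9302
  (v4,v5,v2) [--+] → (-0.859408, 0.859408, 0.4637)–(0, 1.21541, 0.4637)  len=0.9302
  (v5,v6,v2) [--+] → (-1.21541, 0, 0.4637)–(-0.859408, 0.859408, 0.4637)  len=0.9302
  (v6,v7,v2) [--+] → (-0.859408, -0.859408, 0.4637)–(-1.21541, 0, 0.4637)  len=0.9302
  (v7,v8,v2) [--+] → (0, -1.21541, 0.4637)–(-0.859408, -0.859408, 0.4637)  len=0.9302
  (v8,v9,v2) [--+] → (0.859408, -0.859408, 0.4637)–(0, -1.21541, 0.4637)  len=0.9302
  (v9,v1,v2) [--+] → (1.21541, 0, 0.4637)–(0.859408, -0.859408, 0.4637)  len=0.9302

Chained into 1 loop(s):
  loop 1: 8 segments, perimeter = 7.4418
Total perimeter = 7.442


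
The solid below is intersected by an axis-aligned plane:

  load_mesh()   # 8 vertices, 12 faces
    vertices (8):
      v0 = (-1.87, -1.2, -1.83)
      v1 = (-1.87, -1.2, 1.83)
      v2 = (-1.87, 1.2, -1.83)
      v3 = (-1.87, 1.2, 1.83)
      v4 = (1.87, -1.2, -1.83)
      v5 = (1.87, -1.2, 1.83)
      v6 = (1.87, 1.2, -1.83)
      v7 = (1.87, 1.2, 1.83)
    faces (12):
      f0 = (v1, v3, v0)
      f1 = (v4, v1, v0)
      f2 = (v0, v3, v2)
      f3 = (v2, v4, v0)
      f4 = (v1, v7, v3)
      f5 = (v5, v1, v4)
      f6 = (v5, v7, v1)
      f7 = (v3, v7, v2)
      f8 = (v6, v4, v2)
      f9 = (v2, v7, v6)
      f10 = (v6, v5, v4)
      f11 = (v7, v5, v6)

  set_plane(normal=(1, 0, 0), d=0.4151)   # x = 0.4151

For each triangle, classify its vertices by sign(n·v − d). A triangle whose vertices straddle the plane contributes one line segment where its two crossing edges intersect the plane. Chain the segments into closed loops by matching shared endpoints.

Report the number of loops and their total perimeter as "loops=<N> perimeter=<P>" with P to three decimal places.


loops=1 perimeter=12.120

Straddling triangles (8 of 12):
  (v4,v1,v0) [+--] → (0.4151, -1.2, -0.406221)–(0.4151, -1.2, -1.83)  len=1.4238
  (v2,v4,v0) [-+-] → (0.4151, -0.266374, -1.83)–(0.4151, -1.2, -1.83)  len=0.9336
  (v1,v7,v3) [-+-] → (0.4151, 0.266374, 1.83)–(0.4151, 1.2, 1.83)  len=0.9336
  (v5,v1,v4) [+-+] → (0.4151, -1.2, 1.83)–(0.4151, -1.2, -0.406221)  len=2.2362
  (v5,v7,v1) [++-] → (0.4151, 0.266374, 1.83)–(0.4151, -1.2, 1.83)  len=1.4664
  (v3,v7,v2) [-+-] → (0.4151, 1.2, 1.83)–(0.4151, 1.2, 0.406221)  len=1.4238
  (v6,v4,v2) [++-] → (0.4151, -0.266374, -1.83)–(0.4151, 1.2, -1.83)  len=1.4664
  (v2,v7,v6) [-++] → (0.4151, 1.2, 0.406221)–(0.4151, 1.2, -1.83)  len=2.2362

Chained into 1 loop(s):
  loop 1: 8 segments, perimeter = 12.1200
Total perimeter = 12.120


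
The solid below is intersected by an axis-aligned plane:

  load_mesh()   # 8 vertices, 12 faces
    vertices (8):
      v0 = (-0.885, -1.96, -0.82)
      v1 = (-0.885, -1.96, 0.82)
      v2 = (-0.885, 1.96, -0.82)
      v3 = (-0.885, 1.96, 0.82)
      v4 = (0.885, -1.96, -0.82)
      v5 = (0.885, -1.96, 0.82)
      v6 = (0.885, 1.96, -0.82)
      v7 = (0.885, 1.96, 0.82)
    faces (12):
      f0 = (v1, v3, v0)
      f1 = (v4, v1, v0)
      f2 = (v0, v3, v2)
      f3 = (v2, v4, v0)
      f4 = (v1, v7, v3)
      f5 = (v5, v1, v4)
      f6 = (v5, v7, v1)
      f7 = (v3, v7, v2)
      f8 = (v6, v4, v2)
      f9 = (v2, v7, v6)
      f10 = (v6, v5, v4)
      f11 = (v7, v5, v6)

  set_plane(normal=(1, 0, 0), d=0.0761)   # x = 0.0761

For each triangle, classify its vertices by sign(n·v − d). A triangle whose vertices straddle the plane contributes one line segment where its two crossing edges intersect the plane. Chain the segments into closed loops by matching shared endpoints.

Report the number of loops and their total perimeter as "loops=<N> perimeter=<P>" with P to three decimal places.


Straddling triangles (8 of 12):
  (v4,v1,v0) [+--] → (0.0761, -1.96, -0.0705107)–(0.0761, -1.96, -0.82)  len=0.7495
  (v2,v4,v0) [-+-] → (0.0761, -0.168538, -0.82)–(0.0761, -1.96, -0.82)  len=1.7915
  (v1,v7,v3) [-+-] → (0.0761, 0.168538, 0.82)–(0.0761, 1.96, 0.82)  len=1.7915
  (v5,v1,v4) [+-+] → (0.0761, -1.96, 0.82)–(0.0761, -1.96, -0.0705107)  len=0.8905
  (v5,v7,v1) [++-] → (0.0761, 0.168538, 0.82)–(0.0761, -1.96, 0.82)  len=2.1285
  (v3,v7,v2) [-+-] → (0.0761, 1.96, 0.82)–(0.0761, 1.96, 0.0705107)  len=0.7495
  (v6,v4,v2) [++-] → (0.0761, -0.168538, -0.82)–(0.0761, 1.96, -0.82)  len=2.1285
  (v2,v7,v6) [-++] → (0.0761, 1.96, 0.0705107)–(0.0761, 1.96, -0.82)  len=0.8905

Chained into 1 loop(s):
  loop 1: 8 segments, perimeter = 11.1200
Total perimeter = 11.120

loops=1 perimeter=11.120


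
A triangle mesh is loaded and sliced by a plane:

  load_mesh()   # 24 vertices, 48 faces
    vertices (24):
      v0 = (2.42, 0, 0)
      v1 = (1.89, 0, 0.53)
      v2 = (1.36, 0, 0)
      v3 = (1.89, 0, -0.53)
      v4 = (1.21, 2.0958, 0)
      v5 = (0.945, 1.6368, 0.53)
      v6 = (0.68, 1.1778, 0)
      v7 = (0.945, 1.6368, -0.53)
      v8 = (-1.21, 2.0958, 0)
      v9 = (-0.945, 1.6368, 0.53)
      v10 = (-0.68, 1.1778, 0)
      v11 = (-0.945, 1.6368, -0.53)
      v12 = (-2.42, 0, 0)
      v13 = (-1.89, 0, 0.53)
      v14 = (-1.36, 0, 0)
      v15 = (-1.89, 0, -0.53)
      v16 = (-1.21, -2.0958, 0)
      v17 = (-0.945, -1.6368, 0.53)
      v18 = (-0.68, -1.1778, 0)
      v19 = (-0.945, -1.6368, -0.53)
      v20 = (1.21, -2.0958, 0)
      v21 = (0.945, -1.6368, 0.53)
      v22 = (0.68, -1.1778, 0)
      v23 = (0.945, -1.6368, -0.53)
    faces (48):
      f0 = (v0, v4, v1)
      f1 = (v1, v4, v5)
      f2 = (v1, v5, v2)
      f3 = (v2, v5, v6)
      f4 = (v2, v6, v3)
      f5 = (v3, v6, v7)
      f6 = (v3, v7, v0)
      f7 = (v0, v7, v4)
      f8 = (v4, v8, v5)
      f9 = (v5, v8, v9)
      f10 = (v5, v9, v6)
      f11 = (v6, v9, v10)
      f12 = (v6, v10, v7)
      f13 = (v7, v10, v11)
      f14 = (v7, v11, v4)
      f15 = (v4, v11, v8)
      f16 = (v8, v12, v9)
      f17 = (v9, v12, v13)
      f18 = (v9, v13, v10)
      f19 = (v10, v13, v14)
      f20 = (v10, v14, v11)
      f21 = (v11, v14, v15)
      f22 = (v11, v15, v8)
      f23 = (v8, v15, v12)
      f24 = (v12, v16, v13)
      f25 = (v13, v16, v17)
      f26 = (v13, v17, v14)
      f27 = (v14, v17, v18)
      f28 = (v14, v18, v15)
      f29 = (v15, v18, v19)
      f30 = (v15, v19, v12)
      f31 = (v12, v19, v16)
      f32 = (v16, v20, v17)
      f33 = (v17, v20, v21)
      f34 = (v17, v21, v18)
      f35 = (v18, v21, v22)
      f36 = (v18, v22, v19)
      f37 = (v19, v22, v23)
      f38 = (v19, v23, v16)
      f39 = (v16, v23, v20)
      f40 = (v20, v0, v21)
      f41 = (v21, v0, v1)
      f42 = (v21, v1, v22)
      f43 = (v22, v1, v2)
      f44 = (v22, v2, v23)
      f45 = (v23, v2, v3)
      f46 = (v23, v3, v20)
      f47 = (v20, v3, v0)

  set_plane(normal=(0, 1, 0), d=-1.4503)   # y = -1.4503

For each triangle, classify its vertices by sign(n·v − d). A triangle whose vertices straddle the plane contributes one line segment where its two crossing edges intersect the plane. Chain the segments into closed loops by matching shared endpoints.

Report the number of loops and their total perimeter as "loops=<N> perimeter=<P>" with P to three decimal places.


loops=1 perimeter=7.566

Straddling triangles (18 of 48):
  (v12,v16,v13) [+-+] → (-1.58268, -1.4503, 0)–(-1.41944, -1.4503, 0.163238)  len=0.2309
  (v13,v16,v17) [+--] → (-1.41944, -1.4503, 0.163238)–(-1.05268, -1.4503, 0.53)  len=0.5187
  (v13,v17,v14) [+-+] → (-1.05268, -1.4503, 0.53)–(-0.992286, -1.4503, 0.469611)  len=0.0854
  (v14,v17,v18) [+-+] → (-0.992286, -1.4503, 0.469611)–(-0.837326, -1.4503, 0.314651)  len=0.2191
  (v15,v18,v19) [++-] → (-0.837326, -1.4503, -0.314651)–(-1.05268, -1.4503, -0.53)  len=0.3045
  (v15,v19,v12) [+-+] → (-1.05268, -1.4503, -0.53)–(-1.11306, -1.4503, -0.469611)  len=0.0854
  (v12,v19,v16) [+--] → (-1.11306, -1.4503, -0.469611)–(-1.58268, -1.4503, 0)  len=0.6641
  (v17,v21,v18) [--+] → (0.284733, -1.4503, 0.314651)–(-0.837326, -1.4503, 0.314651)  len=1.1221
  (v18,v21,v22) [+-+] → (0.284733, -1.4503, 0.314651)–(0.837326, -1.4503, 0.314651)  len=0.5526
  (v18,v22,v19) [++-] → (-0.284733, -1.4503, -0.314651)–(-0.837326, -1.4503, -0.314651)  len=0.5526
  (v19,v22,v23) [-+-] → (-0.284733, -1.4503, -0.314651)–(0.837326, -1.4503, -0.314651)  len=1.1221
  (v20,v0,v21) [-+-] → (1.58268, -1.4503, 0)–(1.11306, -1.4503, 0.469611)  len=0.6641
  (v21,v0,v1) [-++] → (1.11306, -1.4503, 0.469611)–(1.05268, -1.4503, 0.53)  len=0.0854
  (v21,v1,v22) [-++] → (1.05268, -1.4503, 0.53)–(0.837326, -1.4503, 0.314651)  len=0.3045
  (v22,v2,v23) [++-] → (0.992286, -1.4503, -0.469611)–(0.837326, -1.4503, -0.314651)  len=0.2191
  (v23,v2,v3) [-++] → (0.992286, -1.4503, -0.469611)–(1.05268, -1.4503, -0.53)  len=0.0854
  (v23,v3,v20) [-+-] → (1.05268, -1.4503, -0.53)–(1.41944, -1.4503, -0.163238)  len=0.5187
  (v20,v3,v0) [-++] → (1.41944, -1.4503, -0.163238)–(1.58268, -1.4503, 0)  len=0.2309

Chained into 1 loop(s):
  loop 1: 18 segments, perimeter = 7.5656
Total perimeter = 7.566


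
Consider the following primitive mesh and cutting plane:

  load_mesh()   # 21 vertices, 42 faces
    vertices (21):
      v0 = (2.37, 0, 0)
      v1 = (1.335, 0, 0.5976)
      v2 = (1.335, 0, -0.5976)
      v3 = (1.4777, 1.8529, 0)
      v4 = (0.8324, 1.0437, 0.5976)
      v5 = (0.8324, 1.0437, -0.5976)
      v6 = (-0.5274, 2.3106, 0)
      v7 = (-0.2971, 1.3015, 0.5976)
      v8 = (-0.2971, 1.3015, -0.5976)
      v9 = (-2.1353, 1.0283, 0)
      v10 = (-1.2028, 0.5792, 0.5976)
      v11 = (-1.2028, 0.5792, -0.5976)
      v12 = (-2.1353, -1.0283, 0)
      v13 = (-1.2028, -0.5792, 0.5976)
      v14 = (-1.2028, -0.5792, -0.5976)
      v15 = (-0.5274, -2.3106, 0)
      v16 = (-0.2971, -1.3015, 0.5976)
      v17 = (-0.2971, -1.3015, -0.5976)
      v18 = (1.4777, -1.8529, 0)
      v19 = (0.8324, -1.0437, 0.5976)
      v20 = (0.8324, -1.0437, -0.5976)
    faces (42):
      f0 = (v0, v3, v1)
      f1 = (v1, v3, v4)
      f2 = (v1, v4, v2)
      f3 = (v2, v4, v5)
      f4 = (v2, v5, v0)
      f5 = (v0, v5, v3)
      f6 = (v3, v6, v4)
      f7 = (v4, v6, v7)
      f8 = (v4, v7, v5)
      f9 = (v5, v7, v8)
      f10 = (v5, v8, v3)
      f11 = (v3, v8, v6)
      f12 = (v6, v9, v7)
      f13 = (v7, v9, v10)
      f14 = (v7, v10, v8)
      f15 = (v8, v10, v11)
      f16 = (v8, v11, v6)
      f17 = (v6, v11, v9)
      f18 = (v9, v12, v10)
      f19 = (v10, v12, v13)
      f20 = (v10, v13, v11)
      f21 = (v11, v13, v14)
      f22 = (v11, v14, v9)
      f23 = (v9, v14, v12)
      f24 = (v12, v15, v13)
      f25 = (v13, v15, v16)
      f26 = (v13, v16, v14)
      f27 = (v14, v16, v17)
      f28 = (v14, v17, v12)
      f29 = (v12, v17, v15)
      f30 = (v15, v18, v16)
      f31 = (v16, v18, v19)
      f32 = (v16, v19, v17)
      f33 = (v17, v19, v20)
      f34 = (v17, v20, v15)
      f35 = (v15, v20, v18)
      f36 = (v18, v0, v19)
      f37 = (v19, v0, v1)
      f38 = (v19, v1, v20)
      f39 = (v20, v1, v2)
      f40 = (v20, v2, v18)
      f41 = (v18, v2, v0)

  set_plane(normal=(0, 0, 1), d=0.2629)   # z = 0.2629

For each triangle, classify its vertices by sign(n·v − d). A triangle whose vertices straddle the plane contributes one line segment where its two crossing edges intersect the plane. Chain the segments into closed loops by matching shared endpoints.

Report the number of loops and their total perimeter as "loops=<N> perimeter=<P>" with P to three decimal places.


Straddling triangles (28 of 42):
  (v0,v3,v1) [--+] → (1.41492, 1.03776, 0.2629)–(1.91468, 0, 0.2629)  len=1.1518
  (v1,v3,v4) [+-+] → (1.41492, 1.03776, 0.2629)–(1.19382, 1.49691, 0.2629)  len=0.5096
  (v1,v4,v2) [++-] → (0.973147, 0.751426, 0.2629)–(1.335, 0, 0.2629)  len=0.8340
  (v2,v4,v5) [-+-] → (0.973147, 0.751426, 0.2629)–(0.8324, 1.0437, 0.2629)  len=0.3244
  (v3,v6,v4) [--+] → (0.0708119, 1.75326, 0.2629)–(1.19382, 1.49691, 0.2629)  len=1.1519
  (v4,v6,v7) [+-+] → (0.0708119, 1.75326, 0.2629)–(-0.426085, 1.86667, 0.2629)  len=0.5097
  (v4,v7,v5) [++-] → (0.0192016, 1.22931, 0.2629)–(0.8324, 1.0437, 0.2629)  len=0.8341
  (v5,v7,v8) [-+-] → (0.0192016, 1.22931, 0.2629)–(-0.2971, 1.3015, 0.2629)  len=0.3244
  (v6,v9,v7) [--+] → (-1.32663, 1.14849, 0.2629)–(-0.426085, 1.86667, 0.2629)  len=1.1519
  (v7,v9,v10) [+-+] → (-1.32663, 1.14849, 0.2629)–(-1.72507, 0.830729, 0.2629)  len=0.5096
  (v7,v10,v8) [++-] → (-0.949171, 0.781471, 0.2629)–(-0.2971, 1.3015, 0.2629)  len=0.8340
  (v8,v10,v11) [-+-] → (-0.949171, 0.781471, 0.2629)–(-1.2028, 0.5792, 0.2629)  len=0.3244
  (v9,v12,v10) [--+] → (-1.72507, -0.321118, 0.2629)–(-1.72507, 0.830729, 0.2629)  len=1.1518
  (v10,v12,v13) [+-+] → (-1.72507, -0.321118, 0.2629)–(-1.72507, -0.830729, 0.2629)  len=0.5096
  (v10,v13,v11) [++-] → (-1.2028, -0.254805, 0.2629)–(-1.2028, 0.5792, 0.2629)  len=0.8340
  (v11,v13,v14) [-+-] → (-1.2028, -0.254805, 0.2629)–(-1.2028, -0.5792, 0.2629)  len=0.3244
  (v12,v15,v13) [--+] → (-0.824526, -1.54891, 0.2629)–(-1.72507, -0.830729, 0.2629)  len=1.1519
  (v13,v15,v16) [+-+] → (-0.824526, -1.54891, 0.2629)–(-0.426085, -1.86667, 0.2629)  len=0.5096
  (v13,v16,v14) [++-] → (-0.550729, -1.09923, 0.2629)–(-1.2028, -0.5792, 0.2629)  len=0.8340
  (v14,v16,v17) [-+-] → (-0.550729, -1.09923, 0.2629)–(-0.2971, -1.3015, 0.2629)  len=0.3244
  (v15,v18,v16) [--+] → (0.696919, -1.61032, 0.2629)–(-0.426085, -1.86667, 0.2629)  len=1.1519
  (v16,v18,v19) [+-+] → (0.696919, -1.61032, 0.2629)–(1.19382, -1.49691, 0.2629)  len=0.5097
  (v16,v19,v17) [++-] → (0.516098, -1.11589, 0.2629)–(-0.2971, -1.3015, 0.2629)  len=0.8341
  (v17,v19,v20) [-+-] → (0.516098, -1.11589, 0.2629)–(0.8324, -1.0437, 0.2629)  len=0.3244
  (v18,v0,v19) [--+] → (1.69357, -0.459151, 0.2629)–(1.19382, -1.49691, 0.2629)  len=1.1518
  (v19,v0,v1) [+-+] → (1.69357, -0.459151, 0.2629)–(1.91468, 0, 0.2629)  len=0.5096
  (v19,v1,v20) [++-] → (1.19425, -0.292274, 0.2629)–(0.8324, -1.0437, 0.2629)  len=0.8340
  (v20,v1,v2) [-+-] → (1.19425, -0.292274, 0.2629)–(1.335, 0, 0.2629)  len=0.3244

Chained into 2 loop(s):
  loop 1: 14 segments, perimeter = 11.6304
  loop 2: 14 segments, perimeter = 8.1092
Total perimeter = 19.740

loops=2 perimeter=19.740


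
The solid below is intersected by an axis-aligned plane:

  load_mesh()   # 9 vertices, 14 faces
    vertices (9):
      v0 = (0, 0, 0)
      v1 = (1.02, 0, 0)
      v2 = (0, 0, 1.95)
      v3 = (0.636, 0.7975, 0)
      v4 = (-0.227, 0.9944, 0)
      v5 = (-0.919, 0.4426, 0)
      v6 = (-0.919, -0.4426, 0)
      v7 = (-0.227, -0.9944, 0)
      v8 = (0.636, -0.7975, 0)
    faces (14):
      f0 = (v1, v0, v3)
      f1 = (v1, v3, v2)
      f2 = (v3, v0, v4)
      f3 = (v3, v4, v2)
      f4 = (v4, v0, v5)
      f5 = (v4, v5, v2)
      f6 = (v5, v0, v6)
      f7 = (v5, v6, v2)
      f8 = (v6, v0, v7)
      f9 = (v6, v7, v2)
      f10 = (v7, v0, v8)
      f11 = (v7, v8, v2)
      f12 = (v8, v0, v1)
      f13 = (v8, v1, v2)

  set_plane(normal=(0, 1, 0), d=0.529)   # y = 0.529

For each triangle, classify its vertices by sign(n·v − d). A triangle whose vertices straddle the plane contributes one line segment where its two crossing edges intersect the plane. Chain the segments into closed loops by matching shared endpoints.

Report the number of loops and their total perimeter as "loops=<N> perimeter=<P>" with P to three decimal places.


Straddling triangles (6 of 14):
  (v1,v0,v3) [--+] → (0.421873, 0.529, 0)–(0.765284, 0.529, 0)  len=0.3434
  (v1,v3,v2) [-+-] → (0.765284, 0.529, 0)–(0.421873, 0.529, 0.65652)  len=0.7409
  (v3,v0,v4) [+-+] → (0.421873, 0.529, 0)–(-0.120759, 0.529, 0)  len=0.5426
  (v3,v4,v2) [++-] → (-0.120759, 0.529, 0.912641)–(0.421873, 0.529, 0.65652)  len=0.6000
  (v4,v0,v5) [+--] → (-0.120759, 0.529, 0)–(-0.810648, 0.529, 0)  len=0.6899
  (v4,v5,v2) [+--] → (-0.810648, 0.529, 0)–(-0.120759, 0.529, 0.912641)  len=1.1441

Chained into 1 loop(s):
  loop 1: 6 segments, perimeter = 4.0609
Total perimeter = 4.061

loops=1 perimeter=4.061


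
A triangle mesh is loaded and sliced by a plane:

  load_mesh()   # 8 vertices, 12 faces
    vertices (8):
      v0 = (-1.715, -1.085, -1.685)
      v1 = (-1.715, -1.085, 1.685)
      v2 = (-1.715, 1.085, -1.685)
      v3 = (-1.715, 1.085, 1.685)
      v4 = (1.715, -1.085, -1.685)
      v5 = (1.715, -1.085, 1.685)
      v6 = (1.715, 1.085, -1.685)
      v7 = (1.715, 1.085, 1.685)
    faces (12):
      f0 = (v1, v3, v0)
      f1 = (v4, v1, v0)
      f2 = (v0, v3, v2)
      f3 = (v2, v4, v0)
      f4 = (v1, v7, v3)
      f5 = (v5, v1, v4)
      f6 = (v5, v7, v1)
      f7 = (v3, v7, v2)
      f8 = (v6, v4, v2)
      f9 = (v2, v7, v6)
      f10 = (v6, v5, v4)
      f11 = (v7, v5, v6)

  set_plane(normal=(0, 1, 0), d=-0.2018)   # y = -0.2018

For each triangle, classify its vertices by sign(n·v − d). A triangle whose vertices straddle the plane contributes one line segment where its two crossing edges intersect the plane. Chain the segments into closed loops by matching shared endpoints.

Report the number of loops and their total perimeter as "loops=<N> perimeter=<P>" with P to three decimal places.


Straddling triangles (8 of 12):
  (v1,v3,v0) [-+-] → (-1.715, -0.2018, 1.685)–(-1.715, -0.2018, -0.313394)  len=1.9984
  (v0,v3,v2) [-++] → (-1.715, -0.2018, -0.313394)–(-1.715, -0.2018, -1.685)  len=1.3716
  (v2,v4,v0) [+--] → (0.318974, -0.2018, -1.685)–(-1.715, -0.2018, -1.685)  len=2.0340
  (v1,v7,v3) [-++] → (-0.318974, -0.2018, 1.685)–(-1.715, -0.2018, 1.685)  len=1.3960
  (v5,v7,v1) [-+-] → (1.715, -0.2018, 1.685)–(-0.318974, -0.2018, 1.685)  len=2.0340
  (v6,v4,v2) [+-+] → (1.715, -0.2018, -1.685)–(0.318974, -0.2018, -1.685)  len=1.3960
  (v6,v5,v4) [+--] → (1.715, -0.2018, 0.313394)–(1.715, -0.2018, -1.685)  len=1.9984
  (v7,v5,v6) [+-+] → (1.715, -0.2018, 1.685)–(1.715, -0.2018, 0.313394)  len=1.3716

Chained into 1 loop(s):
  loop 1: 8 segments, perimeter = 13.6000
Total perimeter = 13.600

loops=1 perimeter=13.600


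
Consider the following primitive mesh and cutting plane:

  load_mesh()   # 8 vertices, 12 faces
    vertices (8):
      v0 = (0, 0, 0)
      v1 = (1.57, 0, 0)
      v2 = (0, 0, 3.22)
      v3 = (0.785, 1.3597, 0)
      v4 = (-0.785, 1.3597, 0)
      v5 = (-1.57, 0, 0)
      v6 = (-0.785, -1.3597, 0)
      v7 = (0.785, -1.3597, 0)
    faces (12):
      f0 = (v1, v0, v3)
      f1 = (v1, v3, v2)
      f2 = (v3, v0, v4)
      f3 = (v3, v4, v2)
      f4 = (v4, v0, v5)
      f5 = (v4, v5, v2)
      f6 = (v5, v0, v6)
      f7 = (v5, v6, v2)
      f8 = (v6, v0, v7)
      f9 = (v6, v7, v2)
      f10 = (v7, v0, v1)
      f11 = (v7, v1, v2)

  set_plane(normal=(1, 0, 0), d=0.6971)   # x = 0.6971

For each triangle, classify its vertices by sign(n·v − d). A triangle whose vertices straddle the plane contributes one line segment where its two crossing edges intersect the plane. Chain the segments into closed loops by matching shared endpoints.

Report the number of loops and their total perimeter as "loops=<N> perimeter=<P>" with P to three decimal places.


Straddling triangles (8 of 12):
  (v1,v0,v3) [+-+] → (0.6971, 0, 0)–(0.6971, 1.20745, 0)  len=1.2074
  (v1,v3,v2) [++-] → (0.6971, 1.20745, 0.360558)–(0.6971, 0, 1.79028)  len=1.8714
  (v3,v0,v4) [+--] → (0.6971, 1.20745, 0)–(0.6971, 1.3597, 0)  len=0.1523
  (v3,v4,v2) [+--] → (0.6971, 1.3597, 0)–(0.6971, 1.20745, 0.360558)  len=0.3914
  (v6,v0,v7) [--+] → (0.6971, -1.20745, 0)–(0.6971, -1.3597, 0)  len=0.1523
  (v6,v7,v2) [-+-] → (0.6971, -1.3597, 0)–(0.6971, -1.20745, 0.360558)  len=0.3914
  (v7,v0,v1) [+-+] → (0.6971, -1.20745, 0)–(0.6971, 0, 0)  len=1.2074
  (v7,v1,v2) [++-] → (0.6971, 0, 1.79028)–(0.6971, -1.20745, 0.360558)  len=1.8714

Chained into 1 loop(s):
  loop 1: 8 segments, perimeter = 7.2449
Total perimeter = 7.245

loops=1 perimeter=7.245
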